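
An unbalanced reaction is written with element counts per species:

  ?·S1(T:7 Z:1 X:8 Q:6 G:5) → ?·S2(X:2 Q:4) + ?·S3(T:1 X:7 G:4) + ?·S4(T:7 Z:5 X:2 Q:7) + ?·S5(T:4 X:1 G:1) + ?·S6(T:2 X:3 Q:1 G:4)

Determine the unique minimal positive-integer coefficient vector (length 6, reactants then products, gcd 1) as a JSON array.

Coefficients: [5, 5, 2, 1, 5, 3]

T: 5·7 = 35 | 5·0+2·1+1·7+5·4+3·2 = 35
Z: 5·1 = 5 | 5·0+2·0+1·5+5·0+3·0 = 5
X: 5·8 = 40 | 5·2+2·7+1·2+5·1+3·3 = 40
Q: 5·6 = 30 | 5·4+2·0+1·7+5·0+3·1 = 30
G: 5·5 = 25 | 5·0+2·4+1·0+5·1+3·4 = 25
gcd(5,5,2,1,5,3) = 1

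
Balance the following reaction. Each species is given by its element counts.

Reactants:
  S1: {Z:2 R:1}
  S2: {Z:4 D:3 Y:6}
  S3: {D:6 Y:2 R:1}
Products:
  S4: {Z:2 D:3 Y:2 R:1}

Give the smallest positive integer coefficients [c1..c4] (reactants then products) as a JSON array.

Z: 3·2+1·4+2·0 = 10 | 5·2 = 10
D: 3·0+1·3+2·6 = 15 | 5·3 = 15
Y: 3·0+1·6+2·2 = 10 | 5·2 = 10
R: 3·1+1·0+2·1 = 5 | 5·1 = 5
gcd(3,1,2,5) = 1

Coefficients: [3, 1, 2, 5]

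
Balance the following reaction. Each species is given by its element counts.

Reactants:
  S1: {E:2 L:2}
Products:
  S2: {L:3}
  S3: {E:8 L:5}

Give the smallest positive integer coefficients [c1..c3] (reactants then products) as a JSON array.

Coefficients: [4, 1, 1]

E: 4·2 = 8 | 1·0+1·8 = 8
L: 4·2 = 8 | 1·3+1·5 = 8
gcd(4,1,1) = 1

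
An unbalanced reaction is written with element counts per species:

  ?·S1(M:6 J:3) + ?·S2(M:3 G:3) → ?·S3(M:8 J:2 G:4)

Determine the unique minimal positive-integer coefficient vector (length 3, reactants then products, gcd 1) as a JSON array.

Coefficients: [2, 4, 3]

M: 2·6+4·3 = 24 | 3·8 = 24
J: 2·3+4·0 = 6 | 3·2 = 6
G: 2·0+4·3 = 12 | 3·4 = 12
gcd(2,4,3) = 1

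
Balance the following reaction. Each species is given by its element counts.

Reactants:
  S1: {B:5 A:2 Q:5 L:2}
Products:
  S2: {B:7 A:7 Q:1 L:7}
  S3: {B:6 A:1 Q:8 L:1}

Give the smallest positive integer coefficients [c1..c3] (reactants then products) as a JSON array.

Coefficients: [5, 1, 3]

B: 5·5 = 25 | 1·7+3·6 = 25
A: 5·2 = 10 | 1·7+3·1 = 10
Q: 5·5 = 25 | 1·1+3·8 = 25
L: 5·2 = 10 | 1·7+3·1 = 10
gcd(5,1,3) = 1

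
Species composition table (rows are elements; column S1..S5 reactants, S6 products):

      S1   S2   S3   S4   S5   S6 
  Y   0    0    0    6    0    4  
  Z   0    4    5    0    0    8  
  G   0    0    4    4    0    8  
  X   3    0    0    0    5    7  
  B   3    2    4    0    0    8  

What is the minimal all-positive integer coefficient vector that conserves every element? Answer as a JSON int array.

Coefficients: [2, 1, 4, 2, 3, 3]

Y: 2·0+1·0+4·0+2·6+3·0 = 12 | 3·4 = 12
Z: 2·0+1·4+4·5+2·0+3·0 = 24 | 3·8 = 24
G: 2·0+1·0+4·4+2·4+3·0 = 24 | 3·8 = 24
X: 2·3+1·0+4·0+2·0+3·5 = 21 | 3·7 = 21
B: 2·3+1·2+4·4+2·0+3·0 = 24 | 3·8 = 24
gcd(2,1,4,2,3,3) = 1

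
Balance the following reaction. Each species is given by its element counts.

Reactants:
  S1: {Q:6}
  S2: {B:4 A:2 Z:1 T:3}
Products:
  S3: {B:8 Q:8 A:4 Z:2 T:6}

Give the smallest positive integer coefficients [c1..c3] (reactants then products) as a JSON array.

Coefficients: [4, 6, 3]

B: 4·0+6·4 = 24 | 3·8 = 24
Q: 4·6+6·0 = 24 | 3·8 = 24
A: 4·0+6·2 = 12 | 3·4 = 12
Z: 4·0+6·1 = 6 | 3·2 = 6
T: 4·0+6·3 = 18 | 3·6 = 18
gcd(4,6,3) = 1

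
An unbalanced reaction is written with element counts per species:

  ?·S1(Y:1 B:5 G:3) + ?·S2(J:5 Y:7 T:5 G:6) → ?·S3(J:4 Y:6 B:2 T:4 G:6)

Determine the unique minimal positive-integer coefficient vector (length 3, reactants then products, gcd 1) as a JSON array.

Coefficients: [2, 4, 5]

J: 2·0+4·5 = 20 | 5·4 = 20
Y: 2·1+4·7 = 30 | 5·6 = 30
B: 2·5+4·0 = 10 | 5·2 = 10
T: 2·0+4·5 = 20 | 5·4 = 20
G: 2·3+4·6 = 30 | 5·6 = 30
gcd(2,4,5) = 1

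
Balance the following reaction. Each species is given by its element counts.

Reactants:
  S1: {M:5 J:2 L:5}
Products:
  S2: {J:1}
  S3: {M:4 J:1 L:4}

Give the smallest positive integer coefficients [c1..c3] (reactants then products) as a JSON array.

M: 4·5 = 20 | 3·0+5·4 = 20
J: 4·2 = 8 | 3·1+5·1 = 8
L: 4·5 = 20 | 3·0+5·4 = 20
gcd(4,3,5) = 1

Coefficients: [4, 3, 5]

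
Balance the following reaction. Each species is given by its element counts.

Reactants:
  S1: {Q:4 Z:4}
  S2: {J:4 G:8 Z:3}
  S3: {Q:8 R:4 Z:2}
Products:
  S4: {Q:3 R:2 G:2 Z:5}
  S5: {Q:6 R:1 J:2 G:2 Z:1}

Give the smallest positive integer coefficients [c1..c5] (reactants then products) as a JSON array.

Coefficients: [3, 2, 3, 4, 4]

Q: 3·4+2·0+3·8 = 36 | 4·3+4·6 = 36
R: 3·0+2·0+3·4 = 12 | 4·2+4·1 = 12
J: 3·0+2·4+3·0 = 8 | 4·0+4·2 = 8
G: 3·0+2·8+3·0 = 16 | 4·2+4·2 = 16
Z: 3·4+2·3+3·2 = 24 | 4·5+4·1 = 24
gcd(3,2,3,4,4) = 1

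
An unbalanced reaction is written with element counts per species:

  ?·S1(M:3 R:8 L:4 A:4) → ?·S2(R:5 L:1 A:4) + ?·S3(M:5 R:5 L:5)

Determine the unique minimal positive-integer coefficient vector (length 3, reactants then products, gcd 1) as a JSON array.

Coefficients: [5, 5, 3]

M: 5·3 = 15 | 5·0+3·5 = 15
R: 5·8 = 40 | 5·5+3·5 = 40
L: 5·4 = 20 | 5·1+3·5 = 20
A: 5·4 = 20 | 5·4+3·0 = 20
gcd(5,5,3) = 1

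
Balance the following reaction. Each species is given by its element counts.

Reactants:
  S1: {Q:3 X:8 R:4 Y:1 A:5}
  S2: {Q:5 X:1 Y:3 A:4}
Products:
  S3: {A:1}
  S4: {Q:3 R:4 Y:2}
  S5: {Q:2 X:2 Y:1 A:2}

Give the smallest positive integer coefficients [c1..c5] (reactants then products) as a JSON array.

Q: 1·3+2·5 = 13 | 3·0+1·3+5·2 = 13
X: 1·8+2·1 = 10 | 3·0+1·0+5·2 = 10
R: 1·4+2·0 = 4 | 3·0+1·4+5·0 = 4
Y: 1·1+2·3 = 7 | 3·0+1·2+5·1 = 7
A: 1·5+2·4 = 13 | 3·1+1·0+5·2 = 13
gcd(1,2,3,1,5) = 1

Coefficients: [1, 2, 3, 1, 5]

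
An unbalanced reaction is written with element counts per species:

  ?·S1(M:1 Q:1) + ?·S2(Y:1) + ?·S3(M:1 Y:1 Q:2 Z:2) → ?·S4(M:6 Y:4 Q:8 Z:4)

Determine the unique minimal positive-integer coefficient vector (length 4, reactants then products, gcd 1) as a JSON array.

M: 4·1+2·0+2·1 = 6 | 1·6 = 6
Y: 4·0+2·1+2·1 = 4 | 1·4 = 4
Q: 4·1+2·0+2·2 = 8 | 1·8 = 8
Z: 4·0+2·0+2·2 = 4 | 1·4 = 4
gcd(4,2,2,1) = 1

Coefficients: [4, 2, 2, 1]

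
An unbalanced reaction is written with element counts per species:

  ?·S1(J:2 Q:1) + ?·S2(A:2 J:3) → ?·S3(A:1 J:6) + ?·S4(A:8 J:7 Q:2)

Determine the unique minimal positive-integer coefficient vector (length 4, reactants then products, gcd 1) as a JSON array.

A: 2·0+5·2 = 10 | 2·1+1·8 = 10
J: 2·2+5·3 = 19 | 2·6+1·7 = 19
Q: 2·1+5·0 = 2 | 2·0+1·2 = 2
gcd(2,5,2,1) = 1

Coefficients: [2, 5, 2, 1]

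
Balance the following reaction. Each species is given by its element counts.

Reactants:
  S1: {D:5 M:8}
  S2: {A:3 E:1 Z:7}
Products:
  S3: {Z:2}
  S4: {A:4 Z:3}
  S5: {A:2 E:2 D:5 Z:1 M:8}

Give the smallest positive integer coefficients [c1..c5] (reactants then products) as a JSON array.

Coefficients: [1, 2, 5, 1, 1]

A: 1·0+2·3 = 6 | 5·0+1·4+1·2 = 6
E: 1·0+2·1 = 2 | 5·0+1·0+1·2 = 2
D: 1·5+2·0 = 5 | 5·0+1·0+1·5 = 5
Z: 1·0+2·7 = 14 | 5·2+1·3+1·1 = 14
M: 1·8+2·0 = 8 | 5·0+1·0+1·8 = 8
gcd(1,2,5,1,1) = 1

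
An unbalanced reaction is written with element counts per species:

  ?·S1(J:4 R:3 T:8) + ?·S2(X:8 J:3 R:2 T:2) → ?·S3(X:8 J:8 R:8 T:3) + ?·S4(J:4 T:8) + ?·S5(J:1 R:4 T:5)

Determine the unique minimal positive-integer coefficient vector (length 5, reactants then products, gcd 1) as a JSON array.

Coefficients: [6, 1, 1, 4, 3]

X: 6·0+1·8 = 8 | 1·8+4·0+3·0 = 8
J: 6·4+1·3 = 27 | 1·8+4·4+3·1 = 27
R: 6·3+1·2 = 20 | 1·8+4·0+3·4 = 20
T: 6·8+1·2 = 50 | 1·3+4·8+3·5 = 50
gcd(6,1,1,4,3) = 1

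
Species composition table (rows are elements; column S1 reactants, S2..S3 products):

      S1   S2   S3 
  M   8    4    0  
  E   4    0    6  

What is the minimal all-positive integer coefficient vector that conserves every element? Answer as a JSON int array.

Coefficients: [3, 6, 2]

M: 3·8 = 24 | 6·4+2·0 = 24
E: 3·4 = 12 | 6·0+2·6 = 12
gcd(3,6,2) = 1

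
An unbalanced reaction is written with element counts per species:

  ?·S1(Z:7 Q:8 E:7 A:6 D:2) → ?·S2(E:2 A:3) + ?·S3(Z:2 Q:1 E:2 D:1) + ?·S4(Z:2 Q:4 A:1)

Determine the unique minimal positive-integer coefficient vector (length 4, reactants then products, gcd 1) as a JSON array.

Coefficients: [2, 3, 4, 3]

Z: 2·7 = 14 | 3·0+4·2+3·2 = 14
Q: 2·8 = 16 | 3·0+4·1+3·4 = 16
E: 2·7 = 14 | 3·2+4·2+3·0 = 14
A: 2·6 = 12 | 3·3+4·0+3·1 = 12
D: 2·2 = 4 | 3·0+4·1+3·0 = 4
gcd(2,3,4,3) = 1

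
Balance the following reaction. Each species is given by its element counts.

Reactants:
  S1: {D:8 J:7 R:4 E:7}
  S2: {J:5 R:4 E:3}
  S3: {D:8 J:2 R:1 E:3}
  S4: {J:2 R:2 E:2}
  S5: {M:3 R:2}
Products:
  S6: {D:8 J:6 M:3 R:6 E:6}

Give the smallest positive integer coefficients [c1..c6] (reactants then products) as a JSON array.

Coefficients: [1, 1, 2, 1, 3, 3]

D: 1·8+1·0+2·8+1·0+3·0 = 24 | 3·8 = 24
J: 1·7+1·5+2·2+1·2+3·0 = 18 | 3·6 = 18
M: 1·0+1·0+2·0+1·0+3·3 = 9 | 3·3 = 9
R: 1·4+1·4+2·1+1·2+3·2 = 18 | 3·6 = 18
E: 1·7+1·3+2·3+1·2+3·0 = 18 | 3·6 = 18
gcd(1,1,2,1,3,3) = 1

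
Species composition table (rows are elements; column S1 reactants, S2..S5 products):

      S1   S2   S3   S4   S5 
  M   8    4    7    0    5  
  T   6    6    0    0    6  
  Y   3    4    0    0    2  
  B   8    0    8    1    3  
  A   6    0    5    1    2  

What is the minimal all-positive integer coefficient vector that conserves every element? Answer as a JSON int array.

Coefficients: [2, 1, 1, 5, 1]

M: 2·8 = 16 | 1·4+1·7+5·0+1·5 = 16
T: 2·6 = 12 | 1·6+1·0+5·0+1·6 = 12
Y: 2·3 = 6 | 1·4+1·0+5·0+1·2 = 6
B: 2·8 = 16 | 1·0+1·8+5·1+1·3 = 16
A: 2·6 = 12 | 1·0+1·5+5·1+1·2 = 12
gcd(2,1,1,5,1) = 1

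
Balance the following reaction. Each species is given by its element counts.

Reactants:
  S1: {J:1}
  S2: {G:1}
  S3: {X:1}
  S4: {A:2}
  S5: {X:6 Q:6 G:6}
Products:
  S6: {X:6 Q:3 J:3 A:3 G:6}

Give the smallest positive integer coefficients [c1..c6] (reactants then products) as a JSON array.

X: 6·0+6·0+6·1+3·0+1·6 = 12 | 2·6 = 12
Q: 6·0+6·0+6·0+3·0+1·6 = 6 | 2·3 = 6
J: 6·1+6·0+6·0+3·0+1·0 = 6 | 2·3 = 6
A: 6·0+6·0+6·0+3·2+1·0 = 6 | 2·3 = 6
G: 6·0+6·1+6·0+3·0+1·6 = 12 | 2·6 = 12
gcd(6,6,6,3,1,2) = 1

Coefficients: [6, 6, 6, 3, 1, 2]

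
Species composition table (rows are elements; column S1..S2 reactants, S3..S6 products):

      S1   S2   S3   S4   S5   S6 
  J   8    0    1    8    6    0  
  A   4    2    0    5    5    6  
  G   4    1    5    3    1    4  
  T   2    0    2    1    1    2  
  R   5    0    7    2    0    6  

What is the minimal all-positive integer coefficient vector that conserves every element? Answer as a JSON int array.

J: 6·8+6·0 = 48 | 2·1+5·8+1·6+1·0 = 48
A: 6·4+6·2 = 36 | 2·0+5·5+1·5+1·6 = 36
G: 6·4+6·1 = 30 | 2·5+5·3+1·1+1·4 = 30
T: 6·2+6·0 = 12 | 2·2+5·1+1·1+1·2 = 12
R: 6·5+6·0 = 30 | 2·7+5·2+1·0+1·6 = 30
gcd(6,6,2,5,1,1) = 1

Coefficients: [6, 6, 2, 5, 1, 1]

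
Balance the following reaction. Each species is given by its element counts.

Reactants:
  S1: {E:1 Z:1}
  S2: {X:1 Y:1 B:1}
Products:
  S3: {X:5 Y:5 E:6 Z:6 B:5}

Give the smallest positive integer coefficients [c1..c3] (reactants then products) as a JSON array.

Coefficients: [6, 5, 1]

X: 6·0+5·1 = 5 | 1·5 = 5
Y: 6·0+5·1 = 5 | 1·5 = 5
E: 6·1+5·0 = 6 | 1·6 = 6
Z: 6·1+5·0 = 6 | 1·6 = 6
B: 6·0+5·1 = 5 | 1·5 = 5
gcd(6,5,1) = 1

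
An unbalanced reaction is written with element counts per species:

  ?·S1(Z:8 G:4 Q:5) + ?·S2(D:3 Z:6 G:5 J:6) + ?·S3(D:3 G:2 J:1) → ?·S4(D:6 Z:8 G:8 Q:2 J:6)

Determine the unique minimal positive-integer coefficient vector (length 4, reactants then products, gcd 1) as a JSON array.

D: 2·0+4·3+6·3 = 30 | 5·6 = 30
Z: 2·8+4·6+6·0 = 40 | 5·8 = 40
G: 2·4+4·5+6·2 = 40 | 5·8 = 40
Q: 2·5+4·0+6·0 = 10 | 5·2 = 10
J: 2·0+4·6+6·1 = 30 | 5·6 = 30
gcd(2,4,6,5) = 1

Coefficients: [2, 4, 6, 5]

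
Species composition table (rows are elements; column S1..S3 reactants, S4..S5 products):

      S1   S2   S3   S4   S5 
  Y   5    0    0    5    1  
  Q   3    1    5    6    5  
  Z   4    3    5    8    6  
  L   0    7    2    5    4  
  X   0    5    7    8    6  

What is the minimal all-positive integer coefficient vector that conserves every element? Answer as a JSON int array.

Coefficients: [5, 4, 6, 4, 5]

Y: 5·5+4·0+6·0 = 25 | 4·5+5·1 = 25
Q: 5·3+4·1+6·5 = 49 | 4·6+5·5 = 49
Z: 5·4+4·3+6·5 = 62 | 4·8+5·6 = 62
L: 5·0+4·7+6·2 = 40 | 4·5+5·4 = 40
X: 5·0+4·5+6·7 = 62 | 4·8+5·6 = 62
gcd(5,4,6,4,5) = 1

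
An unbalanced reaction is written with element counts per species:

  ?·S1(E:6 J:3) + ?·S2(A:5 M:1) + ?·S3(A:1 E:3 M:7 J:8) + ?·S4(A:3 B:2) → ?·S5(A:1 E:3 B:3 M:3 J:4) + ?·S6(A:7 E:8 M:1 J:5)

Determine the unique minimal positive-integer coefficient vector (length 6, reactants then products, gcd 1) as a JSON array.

A: 5·0+1·5+2·1+6·3 = 25 | 4·1+3·7 = 25
E: 5·6+1·0+2·3+6·0 = 36 | 4·3+3·8 = 36
B: 5·0+1·0+2·0+6·2 = 12 | 4·3+3·0 = 12
M: 5·0+1·1+2·7+6·0 = 15 | 4·3+3·1 = 15
J: 5·3+1·0+2·8+6·0 = 31 | 4·4+3·5 = 31
gcd(5,1,2,6,4,3) = 1

Coefficients: [5, 1, 2, 6, 4, 3]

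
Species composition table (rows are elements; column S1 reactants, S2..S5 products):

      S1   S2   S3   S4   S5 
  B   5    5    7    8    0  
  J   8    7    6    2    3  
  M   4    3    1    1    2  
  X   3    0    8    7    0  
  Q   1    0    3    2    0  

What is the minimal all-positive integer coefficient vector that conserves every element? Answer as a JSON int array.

B: 5·5 = 25 | 2·5+1·7+1·8+6·0 = 25
J: 5·8 = 40 | 2·7+1·6+1·2+6·3 = 40
M: 5·4 = 20 | 2·3+1·1+1·1+6·2 = 20
X: 5·3 = 15 | 2·0+1·8+1·7+6·0 = 15
Q: 5·1 = 5 | 2·0+1·3+1·2+6·0 = 5
gcd(5,2,1,1,6) = 1

Coefficients: [5, 2, 1, 1, 6]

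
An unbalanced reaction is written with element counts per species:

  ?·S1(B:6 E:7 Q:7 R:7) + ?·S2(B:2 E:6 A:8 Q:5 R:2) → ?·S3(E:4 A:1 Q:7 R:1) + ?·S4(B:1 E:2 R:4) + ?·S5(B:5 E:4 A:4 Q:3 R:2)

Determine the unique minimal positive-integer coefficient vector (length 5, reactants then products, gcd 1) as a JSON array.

Coefficients: [4, 3, 4, 5, 5]

B: 4·6+3·2 = 30 | 4·0+5·1+5·5 = 30
E: 4·7+3·6 = 46 | 4·4+5·2+5·4 = 46
A: 4·0+3·8 = 24 | 4·1+5·0+5·4 = 24
Q: 4·7+3·5 = 43 | 4·7+5·0+5·3 = 43
R: 4·7+3·2 = 34 | 4·1+5·4+5·2 = 34
gcd(4,3,4,5,5) = 1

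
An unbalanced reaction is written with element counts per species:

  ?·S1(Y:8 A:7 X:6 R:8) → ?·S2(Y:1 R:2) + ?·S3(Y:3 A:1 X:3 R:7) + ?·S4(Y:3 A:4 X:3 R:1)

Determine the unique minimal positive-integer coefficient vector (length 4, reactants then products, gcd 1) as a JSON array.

Coefficients: [3, 6, 1, 5]

Y: 3·8 = 24 | 6·1+1·3+5·3 = 24
A: 3·7 = 21 | 6·0+1·1+5·4 = 21
X: 3·6 = 18 | 6·0+1·3+5·3 = 18
R: 3·8 = 24 | 6·2+1·7+5·1 = 24
gcd(3,6,1,5) = 1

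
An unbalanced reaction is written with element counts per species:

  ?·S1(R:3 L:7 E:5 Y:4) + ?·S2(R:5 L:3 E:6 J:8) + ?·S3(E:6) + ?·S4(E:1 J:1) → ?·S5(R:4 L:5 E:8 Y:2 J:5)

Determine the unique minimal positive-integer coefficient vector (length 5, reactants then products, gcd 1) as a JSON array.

Coefficients: [2, 2, 1, 4, 4]

R: 2·3+2·5+1·0+4·0 = 16 | 4·4 = 16
L: 2·7+2·3+1·0+4·0 = 20 | 4·5 = 20
E: 2·5+2·6+1·6+4·1 = 32 | 4·8 = 32
Y: 2·4+2·0+1·0+4·0 = 8 | 4·2 = 8
J: 2·0+2·8+1·0+4·1 = 20 | 4·5 = 20
gcd(2,2,1,4,4) = 1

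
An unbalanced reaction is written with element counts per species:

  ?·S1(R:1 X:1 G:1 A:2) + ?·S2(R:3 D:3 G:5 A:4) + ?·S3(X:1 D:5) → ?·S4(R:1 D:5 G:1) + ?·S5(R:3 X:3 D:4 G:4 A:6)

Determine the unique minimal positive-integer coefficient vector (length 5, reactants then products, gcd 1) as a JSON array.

R: 4·1+1·3+2·0 = 7 | 1·1+2·3 = 7
X: 4·1+1·0+2·1 = 6 | 1·0+2·3 = 6
D: 4·0+1·3+2·5 = 13 | 1·5+2·4 = 13
G: 4·1+1·5+2·0 = 9 | 1·1+2·4 = 9
A: 4·2+1·4+2·0 = 12 | 1·0+2·6 = 12
gcd(4,1,2,1,2) = 1

Coefficients: [4, 1, 2, 1, 2]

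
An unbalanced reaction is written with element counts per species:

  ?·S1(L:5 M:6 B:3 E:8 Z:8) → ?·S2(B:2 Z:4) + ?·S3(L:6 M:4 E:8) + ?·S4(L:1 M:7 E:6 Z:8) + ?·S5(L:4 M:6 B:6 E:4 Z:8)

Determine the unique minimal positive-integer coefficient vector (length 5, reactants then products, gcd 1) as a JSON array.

Coefficients: [6, 6, 4, 2, 1]

L: 6·5 = 30 | 6·0+4·6+2·1+1·4 = 30
M: 6·6 = 36 | 6·0+4·4+2·7+1·6 = 36
B: 6·3 = 18 | 6·2+4·0+2·0+1·6 = 18
E: 6·8 = 48 | 6·0+4·8+2·6+1·4 = 48
Z: 6·8 = 48 | 6·4+4·0+2·8+1·8 = 48
gcd(6,6,4,2,1) = 1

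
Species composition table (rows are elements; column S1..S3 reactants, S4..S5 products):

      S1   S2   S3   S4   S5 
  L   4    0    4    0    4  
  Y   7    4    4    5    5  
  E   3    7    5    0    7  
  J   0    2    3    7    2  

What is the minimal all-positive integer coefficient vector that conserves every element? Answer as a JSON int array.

Coefficients: [1, 2, 5, 1, 6]

L: 1·4+2·0+5·4 = 24 | 1·0+6·4 = 24
Y: 1·7+2·4+5·4 = 35 | 1·5+6·5 = 35
E: 1·3+2·7+5·5 = 42 | 1·0+6·7 = 42
J: 1·0+2·2+5·3 = 19 | 1·7+6·2 = 19
gcd(1,2,5,1,6) = 1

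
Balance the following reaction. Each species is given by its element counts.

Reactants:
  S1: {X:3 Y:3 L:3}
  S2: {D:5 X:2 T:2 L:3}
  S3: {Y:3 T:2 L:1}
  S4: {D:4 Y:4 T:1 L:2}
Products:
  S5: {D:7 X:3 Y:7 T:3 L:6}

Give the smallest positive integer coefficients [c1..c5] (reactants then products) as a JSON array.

Coefficients: [3, 3, 2, 5, 5]

D: 3·0+3·5+2·0+5·4 = 35 | 5·7 = 35
X: 3·3+3·2+2·0+5·0 = 15 | 5·3 = 15
Y: 3·3+3·0+2·3+5·4 = 35 | 5·7 = 35
T: 3·0+3·2+2·2+5·1 = 15 | 5·3 = 15
L: 3·3+3·3+2·1+5·2 = 30 | 5·6 = 30
gcd(3,3,2,5,5) = 1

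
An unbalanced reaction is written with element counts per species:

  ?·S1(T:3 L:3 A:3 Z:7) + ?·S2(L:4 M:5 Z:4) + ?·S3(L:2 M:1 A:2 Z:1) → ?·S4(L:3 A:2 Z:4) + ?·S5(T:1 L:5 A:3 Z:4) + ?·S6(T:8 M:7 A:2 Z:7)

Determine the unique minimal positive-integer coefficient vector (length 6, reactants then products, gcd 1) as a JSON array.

Coefficients: [3, 1, 2, 4, 1, 1]

T: 3·3+1·0+2·0 = 9 | 4·0+1·1+1·8 = 9
L: 3·3+1·4+2·2 = 17 | 4·3+1·5+1·0 = 17
M: 3·0+1·5+2·1 = 7 | 4·0+1·0+1·7 = 7
A: 3·3+1·0+2·2 = 13 | 4·2+1·3+1·2 = 13
Z: 3·7+1·4+2·1 = 27 | 4·4+1·4+1·7 = 27
gcd(3,1,2,4,1,1) = 1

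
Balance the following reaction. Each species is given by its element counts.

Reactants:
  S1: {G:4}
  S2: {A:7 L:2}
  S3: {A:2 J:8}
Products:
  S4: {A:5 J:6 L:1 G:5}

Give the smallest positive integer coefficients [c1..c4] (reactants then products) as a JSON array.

A: 5·0+2·7+3·2 = 20 | 4·5 = 20
J: 5·0+2·0+3·8 = 24 | 4·6 = 24
L: 5·0+2·2+3·0 = 4 | 4·1 = 4
G: 5·4+2·0+3·0 = 20 | 4·5 = 20
gcd(5,2,3,4) = 1

Coefficients: [5, 2, 3, 4]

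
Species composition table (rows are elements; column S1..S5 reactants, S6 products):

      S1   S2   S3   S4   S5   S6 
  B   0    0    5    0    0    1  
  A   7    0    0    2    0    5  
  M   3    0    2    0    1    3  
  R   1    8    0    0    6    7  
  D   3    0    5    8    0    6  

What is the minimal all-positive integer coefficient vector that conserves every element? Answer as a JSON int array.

B: 3·0+1·0+1·5+2·0+4·0 = 5 | 5·1 = 5
A: 3·7+1·0+1·0+2·2+4·0 = 25 | 5·5 = 25
M: 3·3+1·0+1·2+2·0+4·1 = 15 | 5·3 = 15
R: 3·1+1·8+1·0+2·0+4·6 = 35 | 5·7 = 35
D: 3·3+1·0+1·5+2·8+4·0 = 30 | 5·6 = 30
gcd(3,1,1,2,4,5) = 1

Coefficients: [3, 1, 1, 2, 4, 5]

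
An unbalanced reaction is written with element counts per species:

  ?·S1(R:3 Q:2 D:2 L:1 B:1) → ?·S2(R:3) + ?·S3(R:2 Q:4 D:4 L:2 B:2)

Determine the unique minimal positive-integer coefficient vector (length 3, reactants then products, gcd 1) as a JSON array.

Coefficients: [6, 4, 3]

R: 6·3 = 18 | 4·3+3·2 = 18
Q: 6·2 = 12 | 4·0+3·4 = 12
D: 6·2 = 12 | 4·0+3·4 = 12
L: 6·1 = 6 | 4·0+3·2 = 6
B: 6·1 = 6 | 4·0+3·2 = 6
gcd(6,4,3) = 1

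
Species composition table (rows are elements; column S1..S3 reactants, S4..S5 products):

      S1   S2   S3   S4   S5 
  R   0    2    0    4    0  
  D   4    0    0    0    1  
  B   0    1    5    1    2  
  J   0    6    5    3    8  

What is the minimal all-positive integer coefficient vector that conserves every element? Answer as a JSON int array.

Coefficients: [1, 6, 1, 3, 4]

R: 1·0+6·2+1·0 = 12 | 3·4+4·0 = 12
D: 1·4+6·0+1·0 = 4 | 3·0+4·1 = 4
B: 1·0+6·1+1·5 = 11 | 3·1+4·2 = 11
J: 1·0+6·6+1·5 = 41 | 3·3+4·8 = 41
gcd(1,6,1,3,4) = 1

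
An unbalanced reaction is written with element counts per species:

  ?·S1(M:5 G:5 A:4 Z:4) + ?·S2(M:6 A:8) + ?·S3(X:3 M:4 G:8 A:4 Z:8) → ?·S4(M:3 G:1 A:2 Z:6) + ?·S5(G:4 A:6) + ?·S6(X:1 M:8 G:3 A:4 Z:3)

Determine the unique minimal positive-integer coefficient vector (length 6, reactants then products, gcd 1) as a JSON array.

Coefficients: [5, 4, 2, 3, 5, 6]

X: 5·0+4·0+2·3 = 6 | 3·0+5·0+6·1 = 6
M: 5·5+4·6+2·4 = 57 | 3·3+5·0+6·8 = 57
G: 5·5+4·0+2·8 = 41 | 3·1+5·4+6·3 = 41
A: 5·4+4·8+2·4 = 60 | 3·2+5·6+6·4 = 60
Z: 5·4+4·0+2·8 = 36 | 3·6+5·0+6·3 = 36
gcd(5,4,2,3,5,6) = 1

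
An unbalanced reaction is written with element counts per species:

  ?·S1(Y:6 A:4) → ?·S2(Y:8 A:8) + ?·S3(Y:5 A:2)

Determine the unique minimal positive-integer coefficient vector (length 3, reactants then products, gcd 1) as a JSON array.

Y: 3·6 = 18 | 1·8+2·5 = 18
A: 3·4 = 12 | 1·8+2·2 = 12
gcd(3,1,2) = 1

Coefficients: [3, 1, 2]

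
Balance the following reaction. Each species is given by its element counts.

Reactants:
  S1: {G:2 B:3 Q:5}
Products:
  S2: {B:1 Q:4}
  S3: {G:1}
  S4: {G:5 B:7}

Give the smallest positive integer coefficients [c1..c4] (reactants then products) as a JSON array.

Coefficients: [4, 5, 3, 1]

G: 4·2 = 8 | 5·0+3·1+1·5 = 8
B: 4·3 = 12 | 5·1+3·0+1·7 = 12
Q: 4·5 = 20 | 5·4+3·0+1·0 = 20
gcd(4,5,3,1) = 1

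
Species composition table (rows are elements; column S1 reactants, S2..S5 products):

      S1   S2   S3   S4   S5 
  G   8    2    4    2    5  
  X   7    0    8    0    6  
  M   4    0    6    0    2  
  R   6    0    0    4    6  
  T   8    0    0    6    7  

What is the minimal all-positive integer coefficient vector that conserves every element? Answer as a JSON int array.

G: 4·8 = 32 | 4·2+2·4+3·2+2·5 = 32
X: 4·7 = 28 | 4·0+2·8+3·0+2·6 = 28
M: 4·4 = 16 | 4·0+2·6+3·0+2·2 = 16
R: 4·6 = 24 | 4·0+2·0+3·4+2·6 = 24
T: 4·8 = 32 | 4·0+2·0+3·6+2·7 = 32
gcd(4,4,2,3,2) = 1

Coefficients: [4, 4, 2, 3, 2]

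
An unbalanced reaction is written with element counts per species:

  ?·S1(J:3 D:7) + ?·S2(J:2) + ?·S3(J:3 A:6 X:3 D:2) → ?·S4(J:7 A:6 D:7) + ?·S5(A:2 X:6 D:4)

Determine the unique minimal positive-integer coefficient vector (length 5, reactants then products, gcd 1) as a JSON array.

Coefficients: [5, 1, 6, 5, 3]

J: 5·3+1·2+6·3 = 35 | 5·7+3·0 = 35
A: 5·0+1·0+6·6 = 36 | 5·6+3·2 = 36
X: 5·0+1·0+6·3 = 18 | 5·0+3·6 = 18
D: 5·7+1·0+6·2 = 47 | 5·7+3·4 = 47
gcd(5,1,6,5,3) = 1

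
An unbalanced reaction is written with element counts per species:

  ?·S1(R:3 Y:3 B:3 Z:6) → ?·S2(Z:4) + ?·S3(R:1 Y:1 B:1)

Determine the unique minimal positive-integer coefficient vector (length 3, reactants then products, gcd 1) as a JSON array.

Coefficients: [2, 3, 6]

R: 2·3 = 6 | 3·0+6·1 = 6
Y: 2·3 = 6 | 3·0+6·1 = 6
B: 2·3 = 6 | 3·0+6·1 = 6
Z: 2·6 = 12 | 3·4+6·0 = 12
gcd(2,3,6) = 1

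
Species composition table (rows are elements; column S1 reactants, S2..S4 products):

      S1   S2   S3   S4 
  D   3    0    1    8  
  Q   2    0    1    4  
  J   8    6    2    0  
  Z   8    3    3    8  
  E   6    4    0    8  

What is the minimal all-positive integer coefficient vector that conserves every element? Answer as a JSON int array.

D: 4·3 = 12 | 4·0+4·1+1·8 = 12
Q: 4·2 = 8 | 4·0+4·1+1·4 = 8
J: 4·8 = 32 | 4·6+4·2+1·0 = 32
Z: 4·8 = 32 | 4·3+4·3+1·8 = 32
E: 4·6 = 24 | 4·4+4·0+1·8 = 24
gcd(4,4,4,1) = 1

Coefficients: [4, 4, 4, 1]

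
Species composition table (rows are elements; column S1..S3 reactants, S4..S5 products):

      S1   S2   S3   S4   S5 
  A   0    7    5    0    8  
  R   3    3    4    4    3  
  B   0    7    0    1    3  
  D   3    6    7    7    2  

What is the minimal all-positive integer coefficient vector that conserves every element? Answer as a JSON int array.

A: 5·0+2·7+2·5 = 24 | 5·0+3·8 = 24
R: 5·3+2·3+2·4 = 29 | 5·4+3·3 = 29
B: 5·0+2·7+2·0 = 14 | 5·1+3·3 = 14
D: 5·3+2·6+2·7 = 41 | 5·7+3·2 = 41
gcd(5,2,2,5,3) = 1

Coefficients: [5, 2, 2, 5, 3]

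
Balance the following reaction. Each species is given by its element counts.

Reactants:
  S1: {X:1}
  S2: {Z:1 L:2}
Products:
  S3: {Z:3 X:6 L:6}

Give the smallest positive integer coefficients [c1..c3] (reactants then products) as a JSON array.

Coefficients: [6, 3, 1]

Z: 6·0+3·1 = 3 | 1·3 = 3
X: 6·1+3·0 = 6 | 1·6 = 6
L: 6·0+3·2 = 6 | 1·6 = 6
gcd(6,3,1) = 1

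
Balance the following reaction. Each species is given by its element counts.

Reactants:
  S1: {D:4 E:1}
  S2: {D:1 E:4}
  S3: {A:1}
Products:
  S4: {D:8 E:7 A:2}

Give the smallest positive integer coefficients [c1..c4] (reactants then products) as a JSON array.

Coefficients: [5, 4, 6, 3]

D: 5·4+4·1+6·0 = 24 | 3·8 = 24
E: 5·1+4·4+6·0 = 21 | 3·7 = 21
A: 5·0+4·0+6·1 = 6 | 3·2 = 6
gcd(5,4,6,3) = 1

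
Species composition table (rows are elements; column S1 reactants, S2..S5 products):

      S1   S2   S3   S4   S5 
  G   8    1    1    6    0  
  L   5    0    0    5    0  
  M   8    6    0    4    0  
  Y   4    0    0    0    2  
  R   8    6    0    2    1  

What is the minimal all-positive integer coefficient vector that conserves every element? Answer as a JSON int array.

G: 3·8 = 24 | 2·1+4·1+3·6+6·0 = 24
L: 3·5 = 15 | 2·0+4·0+3·5+6·0 = 15
M: 3·8 = 24 | 2·6+4·0+3·4+6·0 = 24
Y: 3·4 = 12 | 2·0+4·0+3·0+6·2 = 12
R: 3·8 = 24 | 2·6+4·0+3·2+6·1 = 24
gcd(3,2,4,3,6) = 1

Coefficients: [3, 2, 4, 3, 6]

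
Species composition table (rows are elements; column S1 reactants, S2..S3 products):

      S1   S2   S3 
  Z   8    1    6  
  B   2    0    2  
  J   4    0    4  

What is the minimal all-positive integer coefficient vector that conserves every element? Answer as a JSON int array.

Coefficients: [1, 2, 1]

Z: 1·8 = 8 | 2·1+1·6 = 8
B: 1·2 = 2 | 2·0+1·2 = 2
J: 1·4 = 4 | 2·0+1·4 = 4
gcd(1,2,1) = 1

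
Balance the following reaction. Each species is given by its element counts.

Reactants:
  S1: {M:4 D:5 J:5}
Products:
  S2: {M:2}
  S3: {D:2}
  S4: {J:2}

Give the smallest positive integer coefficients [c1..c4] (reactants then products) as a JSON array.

Coefficients: [2, 4, 5, 5]

M: 2·4 = 8 | 4·2+5·0+5·0 = 8
D: 2·5 = 10 | 4·0+5·2+5·0 = 10
J: 2·5 = 10 | 4·0+5·0+5·2 = 10
gcd(2,4,5,5) = 1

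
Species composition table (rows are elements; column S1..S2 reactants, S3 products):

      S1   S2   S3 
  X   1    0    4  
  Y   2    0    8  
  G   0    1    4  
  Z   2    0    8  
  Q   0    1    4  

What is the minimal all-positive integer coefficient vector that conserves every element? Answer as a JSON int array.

X: 4·1+4·0 = 4 | 1·4 = 4
Y: 4·2+4·0 = 8 | 1·8 = 8
G: 4·0+4·1 = 4 | 1·4 = 4
Z: 4·2+4·0 = 8 | 1·8 = 8
Q: 4·0+4·1 = 4 | 1·4 = 4
gcd(4,4,1) = 1

Coefficients: [4, 4, 1]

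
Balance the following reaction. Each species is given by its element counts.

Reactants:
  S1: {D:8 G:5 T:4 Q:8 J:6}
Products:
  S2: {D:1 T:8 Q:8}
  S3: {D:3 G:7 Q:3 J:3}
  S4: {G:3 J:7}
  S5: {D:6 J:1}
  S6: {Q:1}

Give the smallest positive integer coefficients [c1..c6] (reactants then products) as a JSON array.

D: 2·8 = 16 | 1·1+1·3+1·0+2·6+5·0 = 16
G: 2·5 = 10 | 1·0+1·7+1·3+2·0+5·0 = 10
T: 2·4 = 8 | 1·8+1·0+1·0+2·0+5·0 = 8
Q: 2·8 = 16 | 1·8+1·3+1·0+2·0+5·1 = 16
J: 2·6 = 12 | 1·0+1·3+1·7+2·1+5·0 = 12
gcd(2,1,1,1,2,5) = 1

Coefficients: [2, 1, 1, 1, 2, 5]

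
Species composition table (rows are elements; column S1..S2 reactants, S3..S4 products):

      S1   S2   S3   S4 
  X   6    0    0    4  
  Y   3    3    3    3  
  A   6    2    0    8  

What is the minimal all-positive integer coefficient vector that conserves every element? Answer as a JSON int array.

X: 2·6+6·0 = 12 | 5·0+3·4 = 12
Y: 2·3+6·3 = 24 | 5·3+3·3 = 24
A: 2·6+6·2 = 24 | 5·0+3·8 = 24
gcd(2,6,5,3) = 1

Coefficients: [2, 6, 5, 3]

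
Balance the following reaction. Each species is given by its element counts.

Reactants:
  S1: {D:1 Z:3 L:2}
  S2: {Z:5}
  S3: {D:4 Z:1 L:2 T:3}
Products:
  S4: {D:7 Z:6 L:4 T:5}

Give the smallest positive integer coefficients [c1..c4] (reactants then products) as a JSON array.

Coefficients: [1, 2, 5, 3]

D: 1·1+2·0+5·4 = 21 | 3·7 = 21
Z: 1·3+2·5+5·1 = 18 | 3·6 = 18
L: 1·2+2·0+5·2 = 12 | 3·4 = 12
T: 1·0+2·0+5·3 = 15 | 3·5 = 15
gcd(1,2,5,3) = 1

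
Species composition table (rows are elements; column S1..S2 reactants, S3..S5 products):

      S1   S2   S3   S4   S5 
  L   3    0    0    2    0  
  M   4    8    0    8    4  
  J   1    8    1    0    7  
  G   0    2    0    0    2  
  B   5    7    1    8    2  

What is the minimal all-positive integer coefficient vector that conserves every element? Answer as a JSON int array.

Coefficients: [2, 4, 6, 3, 4]

L: 2·3+4·0 = 6 | 6·0+3·2+4·0 = 6
M: 2·4+4·8 = 40 | 6·0+3·8+4·4 = 40
J: 2·1+4·8 = 34 | 6·1+3·0+4·7 = 34
G: 2·0+4·2 = 8 | 6·0+3·0+4·2 = 8
B: 2·5+4·7 = 38 | 6·1+3·8+4·2 = 38
gcd(2,4,6,3,4) = 1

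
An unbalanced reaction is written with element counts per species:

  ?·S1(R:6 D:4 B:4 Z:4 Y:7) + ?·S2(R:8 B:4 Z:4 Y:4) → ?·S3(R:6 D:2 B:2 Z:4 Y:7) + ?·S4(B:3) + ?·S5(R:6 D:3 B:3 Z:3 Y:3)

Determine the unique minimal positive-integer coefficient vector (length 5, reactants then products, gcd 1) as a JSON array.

R: 6·6+3·8 = 60 | 6·6+4·0+4·6 = 60
D: 6·4+3·0 = 24 | 6·2+4·0+4·3 = 24
B: 6·4+3·4 = 36 | 6·2+4·3+4·3 = 36
Z: 6·4+3·4 = 36 | 6·4+4·0+4·3 = 36
Y: 6·7+3·4 = 54 | 6·7+4·0+4·3 = 54
gcd(6,3,6,4,4) = 1

Coefficients: [6, 3, 6, 4, 4]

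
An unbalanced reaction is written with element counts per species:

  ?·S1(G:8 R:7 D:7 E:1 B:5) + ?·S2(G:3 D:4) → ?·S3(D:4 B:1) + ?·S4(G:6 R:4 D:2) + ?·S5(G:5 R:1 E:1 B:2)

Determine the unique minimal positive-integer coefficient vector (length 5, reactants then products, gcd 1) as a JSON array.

G: 2·8+4·3 = 28 | 6·0+3·6+2·5 = 28
R: 2·7+4·0 = 14 | 6·0+3·4+2·1 = 14
D: 2·7+4·4 = 30 | 6·4+3·2+2·0 = 30
E: 2·1+4·0 = 2 | 6·0+3·0+2·1 = 2
B: 2·5+4·0 = 10 | 6·1+3·0+2·2 = 10
gcd(2,4,6,3,2) = 1

Coefficients: [2, 4, 6, 3, 2]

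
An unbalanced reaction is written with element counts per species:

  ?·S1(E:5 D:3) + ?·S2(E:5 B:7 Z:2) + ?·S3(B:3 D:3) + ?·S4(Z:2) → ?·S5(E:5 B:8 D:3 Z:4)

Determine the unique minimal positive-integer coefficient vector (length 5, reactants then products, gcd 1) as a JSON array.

E: 1·5+4·5+4·0+6·0 = 25 | 5·5 = 25
B: 1·0+4·7+4·3+6·0 = 40 | 5·8 = 40
D: 1·3+4·0+4·3+6·0 = 15 | 5·3 = 15
Z: 1·0+4·2+4·0+6·2 = 20 | 5·4 = 20
gcd(1,4,4,6,5) = 1

Coefficients: [1, 4, 4, 6, 5]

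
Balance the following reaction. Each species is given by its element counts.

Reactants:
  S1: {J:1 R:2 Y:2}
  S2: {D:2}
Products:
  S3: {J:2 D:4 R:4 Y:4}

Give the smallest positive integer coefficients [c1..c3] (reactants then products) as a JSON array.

J: 2·1+2·0 = 2 | 1·2 = 2
D: 2·0+2·2 = 4 | 1·4 = 4
R: 2·2+2·0 = 4 | 1·4 = 4
Y: 2·2+2·0 = 4 | 1·4 = 4
gcd(2,2,1) = 1

Coefficients: [2, 2, 1]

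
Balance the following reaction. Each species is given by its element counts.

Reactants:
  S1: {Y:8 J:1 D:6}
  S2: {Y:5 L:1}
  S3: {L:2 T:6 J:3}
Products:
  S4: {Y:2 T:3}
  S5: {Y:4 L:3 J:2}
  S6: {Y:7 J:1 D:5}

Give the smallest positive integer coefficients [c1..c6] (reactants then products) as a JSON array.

Coefficients: [5, 6, 3, 6, 4, 6]

Y: 5·8+6·5+3·0 = 70 | 6·2+4·4+6·7 = 70
L: 5·0+6·1+3·2 = 12 | 6·0+4·3+6·0 = 12
T: 5·0+6·0+3·6 = 18 | 6·3+4·0+6·0 = 18
J: 5·1+6·0+3·3 = 14 | 6·0+4·2+6·1 = 14
D: 5·6+6·0+3·0 = 30 | 6·0+4·0+6·5 = 30
gcd(5,6,3,6,4,6) = 1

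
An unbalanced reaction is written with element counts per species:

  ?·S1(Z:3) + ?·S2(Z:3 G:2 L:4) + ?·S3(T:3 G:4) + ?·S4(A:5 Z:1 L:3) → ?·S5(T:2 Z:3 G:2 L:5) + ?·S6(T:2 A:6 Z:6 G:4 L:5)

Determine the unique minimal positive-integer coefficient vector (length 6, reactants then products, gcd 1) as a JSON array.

Coefficients: [6, 3, 4, 6, 1, 5]

T: 6·0+3·0+4·3+6·0 = 12 | 1·2+5·2 = 12
A: 6·0+3·0+4·0+6·5 = 30 | 1·0+5·6 = 30
Z: 6·3+3·3+4·0+6·1 = 33 | 1·3+5·6 = 33
G: 6·0+3·2+4·4+6·0 = 22 | 1·2+5·4 = 22
L: 6·0+3·4+4·0+6·3 = 30 | 1·5+5·5 = 30
gcd(6,3,4,6,1,5) = 1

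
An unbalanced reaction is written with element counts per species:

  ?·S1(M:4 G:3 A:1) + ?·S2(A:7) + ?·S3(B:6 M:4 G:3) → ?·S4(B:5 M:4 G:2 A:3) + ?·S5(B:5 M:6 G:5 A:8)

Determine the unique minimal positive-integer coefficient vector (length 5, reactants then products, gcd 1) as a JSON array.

Coefficients: [3, 5, 5, 2, 4]

B: 3·0+5·0+5·6 = 30 | 2·5+4·5 = 30
M: 3·4+5·0+5·4 = 32 | 2·4+4·6 = 32
G: 3·3+5·0+5·3 = 24 | 2·2+4·5 = 24
A: 3·1+5·7+5·0 = 38 | 2·3+4·8 = 38
gcd(3,5,5,2,4) = 1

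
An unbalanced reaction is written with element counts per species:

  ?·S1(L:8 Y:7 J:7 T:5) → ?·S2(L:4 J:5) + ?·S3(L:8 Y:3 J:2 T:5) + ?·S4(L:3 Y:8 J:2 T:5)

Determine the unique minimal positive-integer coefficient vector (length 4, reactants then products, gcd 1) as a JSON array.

Coefficients: [5, 5, 1, 4]

L: 5·8 = 40 | 5·4+1·8+4·3 = 40
Y: 5·7 = 35 | 5·0+1·3+4·8 = 35
J: 5·7 = 35 | 5·5+1·2+4·2 = 35
T: 5·5 = 25 | 5·0+1·5+4·5 = 25
gcd(5,5,1,4) = 1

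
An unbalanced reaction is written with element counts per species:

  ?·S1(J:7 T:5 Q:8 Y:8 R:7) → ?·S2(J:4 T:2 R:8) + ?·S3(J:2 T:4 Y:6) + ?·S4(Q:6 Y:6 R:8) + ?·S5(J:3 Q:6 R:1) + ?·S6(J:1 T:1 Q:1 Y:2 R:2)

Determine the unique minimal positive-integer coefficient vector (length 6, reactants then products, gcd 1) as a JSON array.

J: 6·7 = 42 | 2·4+5·2+1·0+6·3+6·1 = 42
T: 6·5 = 30 | 2·2+5·4+1·0+6·0+6·1 = 30
Q: 6·8 = 48 | 2·0+5·0+1·6+6·6+6·1 = 48
Y: 6·8 = 48 | 2·0+5·6+1·6+6·0+6·2 = 48
R: 6·7 = 42 | 2·8+5·0+1·8+6·1+6·2 = 42
gcd(6,2,5,1,6,6) = 1

Coefficients: [6, 2, 5, 1, 6, 6]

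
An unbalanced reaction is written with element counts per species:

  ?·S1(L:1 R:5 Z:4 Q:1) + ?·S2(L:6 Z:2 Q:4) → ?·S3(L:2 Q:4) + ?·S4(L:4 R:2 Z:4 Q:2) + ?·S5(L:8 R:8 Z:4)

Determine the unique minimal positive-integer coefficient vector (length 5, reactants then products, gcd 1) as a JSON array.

L: 4·1+6·6 = 40 | 4·2+6·4+1·8 = 40
R: 4·5+6·0 = 20 | 4·0+6·2+1·8 = 20
Z: 4·4+6·2 = 28 | 4·0+6·4+1·4 = 28
Q: 4·1+6·4 = 28 | 4·4+6·2+1·0 = 28
gcd(4,6,4,6,1) = 1

Coefficients: [4, 6, 4, 6, 1]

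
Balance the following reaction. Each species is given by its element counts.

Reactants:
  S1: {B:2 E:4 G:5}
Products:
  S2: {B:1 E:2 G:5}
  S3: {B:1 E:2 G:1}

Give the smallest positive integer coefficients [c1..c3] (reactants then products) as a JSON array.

Coefficients: [4, 3, 5]

B: 4·2 = 8 | 3·1+5·1 = 8
E: 4·4 = 16 | 3·2+5·2 = 16
G: 4·5 = 20 | 3·5+5·1 = 20
gcd(4,3,5) = 1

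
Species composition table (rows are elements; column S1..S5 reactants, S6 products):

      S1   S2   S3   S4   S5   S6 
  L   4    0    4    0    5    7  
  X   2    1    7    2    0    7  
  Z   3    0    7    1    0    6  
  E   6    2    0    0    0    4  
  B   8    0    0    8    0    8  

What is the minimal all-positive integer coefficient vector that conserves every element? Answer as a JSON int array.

Coefficients: [2, 4, 3, 3, 3, 5]

L: 2·4+4·0+3·4+3·0+3·5 = 35 | 5·7 = 35
X: 2·2+4·1+3·7+3·2+3·0 = 35 | 5·7 = 35
Z: 2·3+4·0+3·7+3·1+3·0 = 30 | 5·6 = 30
E: 2·6+4·2+3·0+3·0+3·0 = 20 | 5·4 = 20
B: 2·8+4·0+3·0+3·8+3·0 = 40 | 5·8 = 40
gcd(2,4,3,3,3,5) = 1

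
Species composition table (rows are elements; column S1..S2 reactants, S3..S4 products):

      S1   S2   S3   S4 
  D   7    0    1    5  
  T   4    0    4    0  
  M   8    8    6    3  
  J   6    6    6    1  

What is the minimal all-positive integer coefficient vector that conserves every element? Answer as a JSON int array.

Coefficients: [5, 1, 5, 6]

D: 5·7+1·0 = 35 | 5·1+6·5 = 35
T: 5·4+1·0 = 20 | 5·4+6·0 = 20
M: 5·8+1·8 = 48 | 5·6+6·3 = 48
J: 5·6+1·6 = 36 | 5·6+6·1 = 36
gcd(5,1,5,6) = 1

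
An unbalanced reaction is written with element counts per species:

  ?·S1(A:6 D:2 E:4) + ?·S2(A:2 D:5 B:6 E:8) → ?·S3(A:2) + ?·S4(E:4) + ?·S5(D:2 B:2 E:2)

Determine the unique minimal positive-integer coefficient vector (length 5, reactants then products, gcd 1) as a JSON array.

Coefficients: [1, 2, 5, 2, 6]

A: 1·6+2·2 = 10 | 5·2+2·0+6·0 = 10
D: 1·2+2·5 = 12 | 5·0+2·0+6·2 = 12
B: 1·0+2·6 = 12 | 5·0+2·0+6·2 = 12
E: 1·4+2·8 = 20 | 5·0+2·4+6·2 = 20
gcd(1,2,5,2,6) = 1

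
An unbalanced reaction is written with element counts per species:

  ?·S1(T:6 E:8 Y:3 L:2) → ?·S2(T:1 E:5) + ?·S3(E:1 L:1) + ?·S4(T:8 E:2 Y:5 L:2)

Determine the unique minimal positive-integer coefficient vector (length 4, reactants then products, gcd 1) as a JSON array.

Coefficients: [5, 6, 4, 3]

T: 5·6 = 30 | 6·1+4·0+3·8 = 30
E: 5·8 = 40 | 6·5+4·1+3·2 = 40
Y: 5·3 = 15 | 6·0+4·0+3·5 = 15
L: 5·2 = 10 | 6·0+4·1+3·2 = 10
gcd(5,6,4,3) = 1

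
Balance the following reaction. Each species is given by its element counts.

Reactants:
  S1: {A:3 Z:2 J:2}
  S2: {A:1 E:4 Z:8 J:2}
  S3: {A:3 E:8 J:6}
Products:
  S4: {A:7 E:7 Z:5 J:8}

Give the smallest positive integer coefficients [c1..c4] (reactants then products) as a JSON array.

Coefficients: [6, 1, 3, 4]

A: 6·3+1·1+3·3 = 28 | 4·7 = 28
E: 6·0+1·4+3·8 = 28 | 4·7 = 28
Z: 6·2+1·8+3·0 = 20 | 4·5 = 20
J: 6·2+1·2+3·6 = 32 | 4·8 = 32
gcd(6,1,3,4) = 1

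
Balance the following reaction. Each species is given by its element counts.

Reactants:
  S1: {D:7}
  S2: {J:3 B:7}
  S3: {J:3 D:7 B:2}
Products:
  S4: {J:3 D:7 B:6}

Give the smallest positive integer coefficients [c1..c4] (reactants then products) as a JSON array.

J: 4·0+4·3+1·3 = 15 | 5·3 = 15
D: 4·7+4·0+1·7 = 35 | 5·7 = 35
B: 4·0+4·7+1·2 = 30 | 5·6 = 30
gcd(4,4,1,5) = 1

Coefficients: [4, 4, 1, 5]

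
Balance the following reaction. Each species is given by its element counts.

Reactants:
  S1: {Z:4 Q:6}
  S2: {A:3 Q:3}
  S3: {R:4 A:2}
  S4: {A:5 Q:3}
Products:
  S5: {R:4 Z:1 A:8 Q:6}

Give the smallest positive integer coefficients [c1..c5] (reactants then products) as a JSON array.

Coefficients: [1, 3, 4, 3, 4]

R: 1·0+3·0+4·4+3·0 = 16 | 4·4 = 16
Z: 1·4+3·0+4·0+3·0 = 4 | 4·1 = 4
A: 1·0+3·3+4·2+3·5 = 32 | 4·8 = 32
Q: 1·6+3·3+4·0+3·3 = 24 | 4·6 = 24
gcd(1,3,4,3,4) = 1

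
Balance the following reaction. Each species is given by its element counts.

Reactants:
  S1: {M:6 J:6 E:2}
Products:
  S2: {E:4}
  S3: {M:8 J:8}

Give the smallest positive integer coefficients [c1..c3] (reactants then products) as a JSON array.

Coefficients: [4, 2, 3]

M: 4·6 = 24 | 2·0+3·8 = 24
J: 4·6 = 24 | 2·0+3·8 = 24
E: 4·2 = 8 | 2·4+3·0 = 8
gcd(4,2,3) = 1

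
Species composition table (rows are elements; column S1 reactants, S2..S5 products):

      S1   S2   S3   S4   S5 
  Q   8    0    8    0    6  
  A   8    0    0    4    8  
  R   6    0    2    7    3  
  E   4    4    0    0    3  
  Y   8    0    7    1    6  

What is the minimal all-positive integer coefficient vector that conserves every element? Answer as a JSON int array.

Coefficients: [5, 2, 2, 2, 4]

Q: 5·8 = 40 | 2·0+2·8+2·0+4·6 = 40
A: 5·8 = 40 | 2·0+2·0+2·4+4·8 = 40
R: 5·6 = 30 | 2·0+2·2+2·7+4·3 = 30
E: 5·4 = 20 | 2·4+2·0+2·0+4·3 = 20
Y: 5·8 = 40 | 2·0+2·7+2·1+4·6 = 40
gcd(5,2,2,2,4) = 1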